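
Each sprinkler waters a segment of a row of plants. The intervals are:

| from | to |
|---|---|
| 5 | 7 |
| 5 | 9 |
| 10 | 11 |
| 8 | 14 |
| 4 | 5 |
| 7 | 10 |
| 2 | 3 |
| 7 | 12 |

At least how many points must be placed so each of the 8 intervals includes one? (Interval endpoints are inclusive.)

Sorted: [2,3] [4,5] [5,7] [5,9] [7,10] [10,11] [7,12] [8,14]
{[2,3]} hit by 3; {[4,5],[5,7],[5,9]} hit by 5; {[7,10],[10,11],[7,12],[8,14]} hit by 10.
Points: 3, 5, 10 (3 total).

3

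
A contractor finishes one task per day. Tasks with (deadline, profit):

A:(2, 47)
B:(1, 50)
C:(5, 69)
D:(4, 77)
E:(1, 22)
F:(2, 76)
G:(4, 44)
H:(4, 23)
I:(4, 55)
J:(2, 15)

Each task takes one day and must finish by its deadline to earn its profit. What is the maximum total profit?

Sort by profit descending; place each in the latest free slot ≤ its deadline.
Profit order: D=77 F=76 C=69 I=55 B=50 A=47 G=44 H=23 E=22 J=15
Assign: D→slot 4, F→slot 2, C→slot 5, I→slot 3, B→slot 1, A skipped, G skipped, H skipped, E skipped, J skipped.
Slots: [1:B] [2:F] [3:I] [4:D] [5:C]
Profit = 50 + 76 + 55 + 77 + 69 = 327

327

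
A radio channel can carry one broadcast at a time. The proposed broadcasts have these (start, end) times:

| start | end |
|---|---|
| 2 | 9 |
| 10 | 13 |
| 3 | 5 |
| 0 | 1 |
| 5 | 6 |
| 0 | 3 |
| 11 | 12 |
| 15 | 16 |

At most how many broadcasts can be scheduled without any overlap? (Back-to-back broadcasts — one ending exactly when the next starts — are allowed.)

5

Order by finish time; keep every interval that doesn't clash with the previous kept one.
By end time: (0,1), (0,3), (3,5), (5,6), (2,9), (11,12), (10,13), (15,16).
Pick (0,1); next start ≥ 1 → (3,5); next start ≥ 5 → (5,6); next start ≥ 6 → (11,12); next start ≥ 12 → (15,16).
Selected 5 broadcasts.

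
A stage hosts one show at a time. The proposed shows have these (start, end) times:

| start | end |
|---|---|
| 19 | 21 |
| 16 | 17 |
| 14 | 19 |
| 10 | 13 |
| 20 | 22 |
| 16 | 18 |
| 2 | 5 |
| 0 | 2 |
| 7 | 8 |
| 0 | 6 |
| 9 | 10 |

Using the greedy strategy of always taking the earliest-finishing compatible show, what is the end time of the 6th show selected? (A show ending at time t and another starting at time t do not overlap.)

By end time: (0,2), (2,5), (0,6), (7,8), (9,10), (10,13), (16,17), (16,18), (14,19), (19,21), (20,22).
Pick (0,2); next start ≥ 2 → (2,5); next start ≥ 5 → (7,8); next start ≥ 8 → (9,10); next start ≥ 10 → (10,13); next start ≥ 13 → (16,17); next start ≥ 17 → (19,21).
Selected: (0,2) (2,5) (7,8) (9,10) (10,13) (16,17) (19,21)

17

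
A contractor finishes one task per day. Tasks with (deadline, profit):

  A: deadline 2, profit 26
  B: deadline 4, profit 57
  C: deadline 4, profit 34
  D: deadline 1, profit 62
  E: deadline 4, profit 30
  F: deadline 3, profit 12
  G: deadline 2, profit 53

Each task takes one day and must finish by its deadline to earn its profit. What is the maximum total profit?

206

Profit order: D=62 B=57 G=53 C=34 E=30 A=26 F=12
Assign: D→slot 1, B→slot 4, G→slot 2, C→slot 3, E skipped, A skipped, F skipped.
Slots: [1:D] [2:G] [3:C] [4:B]
Profit = 62 + 53 + 34 + 57 = 206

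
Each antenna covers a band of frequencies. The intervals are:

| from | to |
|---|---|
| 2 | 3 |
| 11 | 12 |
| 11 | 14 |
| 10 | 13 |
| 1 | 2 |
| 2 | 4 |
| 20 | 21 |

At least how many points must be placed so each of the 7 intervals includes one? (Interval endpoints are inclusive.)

3

Sorted: [1,2] [2,3] [2,4] [11,12] [10,13] [11,14] [20,21]
{[1,2],[2,3],[2,4]} hit by 2; {[11,12],[10,13],[11,14]} hit by 12; {[20,21]} hit by 21.
Points: 2, 12, 21 (3 total).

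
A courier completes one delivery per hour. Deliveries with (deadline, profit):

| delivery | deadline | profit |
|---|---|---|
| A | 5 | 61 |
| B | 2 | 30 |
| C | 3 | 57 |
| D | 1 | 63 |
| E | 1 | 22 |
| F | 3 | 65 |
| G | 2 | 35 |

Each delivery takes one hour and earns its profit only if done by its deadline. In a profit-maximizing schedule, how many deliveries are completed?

4

Sort by profit descending; place each in the latest free slot ≤ its deadline.
Profit order: F=65 D=63 A=61 C=57 G=35 B=30 E=22
Assign: F→slot 3, D→slot 1, A→slot 5, C→slot 2, G skipped, B skipped, E skipped.
Slots: [1:D] [2:C] [3:F] [5:A]
4 of 7 scheduled.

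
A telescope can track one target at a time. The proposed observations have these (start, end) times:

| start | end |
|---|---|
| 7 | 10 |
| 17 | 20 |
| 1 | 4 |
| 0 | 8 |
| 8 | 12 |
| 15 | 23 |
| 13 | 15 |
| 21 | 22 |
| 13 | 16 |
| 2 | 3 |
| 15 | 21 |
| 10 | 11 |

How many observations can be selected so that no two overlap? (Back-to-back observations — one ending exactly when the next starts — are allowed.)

Order by finish time; keep every interval that doesn't clash with the previous kept one.
Sorted by end: (2,3)  (1,4)  (0,8)  (7,10)  (10,11)  (8,12)  (13,15)  (13,16)  (17,20)  (15,21)  (21,22)  (15,23)
take (2,3); skip (1,4); skip (0,8); take (7,10); take (10,11); skip (8,12); take (13,15); take (17,20); take (21,22).
Selected 6 observations.

6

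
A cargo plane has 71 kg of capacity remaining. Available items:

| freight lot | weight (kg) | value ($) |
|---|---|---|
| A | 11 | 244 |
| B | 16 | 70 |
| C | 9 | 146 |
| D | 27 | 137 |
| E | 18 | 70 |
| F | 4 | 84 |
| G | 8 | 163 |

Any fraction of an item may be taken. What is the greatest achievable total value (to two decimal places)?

826.50

Ratios (sorted): A 22.18, F 21.00, G 20.38, C 16.22, D 5.07, B 4.38, E 3.89
take A (11 @ 244); take F (4 @ 84); take G (8 @ 163); take C (9 @ 146); take D (27 @ 137); take 12/16 of B → 52.50. Capacity used 71/71.
Total value = 826.50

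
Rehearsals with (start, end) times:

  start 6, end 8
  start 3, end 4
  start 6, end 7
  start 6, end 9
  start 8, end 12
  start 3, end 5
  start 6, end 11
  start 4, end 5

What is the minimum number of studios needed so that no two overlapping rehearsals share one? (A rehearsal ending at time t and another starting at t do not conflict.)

4

The answer is the maximum number of intervals overlapping at any instant.
starts: [3, 3, 4, 6, 6, 6, 6, 8]
ends:   [4, 5, 5, 7, 8, 9, 11, 12]
s3→1 s3→2 e4→1 s4→2 e5→1 e5→0 s6→1 s6→2 s6→3 s6→4  — peak 4.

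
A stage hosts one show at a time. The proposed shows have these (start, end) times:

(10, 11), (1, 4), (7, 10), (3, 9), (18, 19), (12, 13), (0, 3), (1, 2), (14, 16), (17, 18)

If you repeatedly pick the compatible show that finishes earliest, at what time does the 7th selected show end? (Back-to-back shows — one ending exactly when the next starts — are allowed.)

19

Greedy by earliest finish: after sorting by end time, pick each interval compatible with the last pick.
By end time: (1,2), (0,3), (1,4), (3,9), (7,10), (10,11), (12,13), (14,16), (17,18), (18,19).
Pick (1,2); next start ≥ 2 → (3,9); next start ≥ 9 → (10,11); next start ≥ 11 → (12,13); next start ≥ 13 → (14,16); next start ≥ 16 → (17,18); next start ≥ 18 → (18,19).
Selected: (1,2) (3,9) (10,11) (12,13) (14,16) (17,18) (18,19)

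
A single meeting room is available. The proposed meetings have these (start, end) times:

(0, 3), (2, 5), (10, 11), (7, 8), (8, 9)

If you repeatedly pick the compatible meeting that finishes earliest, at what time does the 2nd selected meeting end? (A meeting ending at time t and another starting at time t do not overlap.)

8

Greedy by earliest finish: after sorting by end time, pick each interval compatible with the last pick.
By end time: (0,3), (2,5), (7,8), (8,9), (10,11).
Pick (0,3); next start ≥ 3 → (7,8); next start ≥ 8 → (8,9); next start ≥ 9 → (10,11).
Selected: (0,3) (7,8) (8,9) (10,11)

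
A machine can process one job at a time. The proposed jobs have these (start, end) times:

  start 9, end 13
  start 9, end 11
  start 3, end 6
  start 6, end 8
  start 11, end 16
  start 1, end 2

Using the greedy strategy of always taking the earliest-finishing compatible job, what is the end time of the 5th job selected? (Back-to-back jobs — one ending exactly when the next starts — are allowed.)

16

By end time: (1,2), (3,6), (6,8), (9,11), (9,13), (11,16).
Pick (1,2); next start ≥ 2 → (3,6); next start ≥ 6 → (6,8); next start ≥ 8 → (9,11); next start ≥ 11 → (11,16).
Selected: (1,2) (3,6) (6,8) (9,11) (11,16)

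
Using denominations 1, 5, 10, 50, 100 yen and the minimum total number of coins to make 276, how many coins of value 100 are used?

2

Greedy: take as many of the largest coin as possible, then repeat with the remainder.
276 − 2×100→76 − 1×50→26 − 2×10→6 − 1×5→1 − 1×1→0
Count of 100: 2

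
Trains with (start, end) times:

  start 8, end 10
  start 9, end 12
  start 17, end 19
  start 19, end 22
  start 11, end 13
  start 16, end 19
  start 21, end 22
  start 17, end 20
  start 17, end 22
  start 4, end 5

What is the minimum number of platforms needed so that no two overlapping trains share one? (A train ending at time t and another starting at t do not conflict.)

Events (time:±→running): 4:+→1 5:-→0 8:+→1 9:+→2 10:-→1 11:+→2 12:-→1 13:-→0 16:+→1 17:+→2 17:+→3 17:+→4 … peak 4.

4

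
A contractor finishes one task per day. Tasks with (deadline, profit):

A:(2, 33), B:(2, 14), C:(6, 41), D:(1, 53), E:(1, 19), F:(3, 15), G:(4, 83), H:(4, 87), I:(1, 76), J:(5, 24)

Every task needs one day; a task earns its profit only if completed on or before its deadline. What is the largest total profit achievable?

344

Profit order: H=87 G=83 I=76 D=53 C=41 A=33 J=24 E=19 F=15 B=14
Assign: H→slot 4, G→slot 3, I→slot 1, D skipped, C→slot 6, A→slot 2, J→slot 5, E skipped, F skipped, B skipped.
Slots: [1:I] [2:A] [3:G] [4:H] [5:J] [6:C]
Profit = 76 + 33 + 83 + 87 + 24 + 41 = 344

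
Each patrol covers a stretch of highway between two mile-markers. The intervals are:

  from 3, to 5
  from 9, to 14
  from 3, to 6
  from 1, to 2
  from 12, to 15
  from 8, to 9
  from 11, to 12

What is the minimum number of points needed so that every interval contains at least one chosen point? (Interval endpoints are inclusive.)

Sorted: [1,2] [3,5] [3,6] [8,9] [11,12] [9,14] [12,15]
{[1,2]} hit by 2; {[3,5],[3,6]} hit by 5; {[8,9]} hit by 9; {[11,12],[9,14],[12,15]} hit by 12.
Points: 2, 5, 9, 12 (4 total).

4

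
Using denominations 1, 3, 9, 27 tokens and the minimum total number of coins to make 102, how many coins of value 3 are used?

102 − 3×27→21 − 2×9→3 − 1×3→0
Count of 3: 1

1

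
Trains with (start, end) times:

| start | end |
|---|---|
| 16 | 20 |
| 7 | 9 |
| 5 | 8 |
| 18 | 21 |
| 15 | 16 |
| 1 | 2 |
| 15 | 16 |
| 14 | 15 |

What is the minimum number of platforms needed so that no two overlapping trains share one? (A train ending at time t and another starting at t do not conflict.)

Count concurrent intervals with a sweep; the peak is the room count.
Events (time:±→running): 1:+→1 2:-→0 5:+→1 7:+→2 … peak 2.

2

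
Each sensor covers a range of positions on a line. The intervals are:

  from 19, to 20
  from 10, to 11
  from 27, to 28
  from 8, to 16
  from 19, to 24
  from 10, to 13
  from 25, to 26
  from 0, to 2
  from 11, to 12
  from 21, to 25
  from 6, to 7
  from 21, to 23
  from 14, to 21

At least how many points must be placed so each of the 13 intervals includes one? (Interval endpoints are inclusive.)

7

Sort by right endpoint; whenever an interval is uncovered, place a point at its right end.
By right end: [0,2]  [6,7]  [10,11]  [11,12]  [10,13]  [8,16]  [19,20]  [14,21]  [21,23]  [19,24]  [21,25]  [25,26]  [27,28]
[0,2] uncovered → point at 2; [6,7] uncovered → point at 7; [10,11] uncovered → point at 11; [19,20] uncovered → point at 20; [21,23] uncovered → point at 23; [25,26] uncovered → point at 26; [27,28] uncovered → point at 28.
Points: 2, 7, 11, 20, 23, 26, 28 (7 total).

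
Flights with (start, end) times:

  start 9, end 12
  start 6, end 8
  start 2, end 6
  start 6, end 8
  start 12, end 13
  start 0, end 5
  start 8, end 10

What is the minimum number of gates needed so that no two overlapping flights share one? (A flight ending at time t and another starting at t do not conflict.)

2

The answer is the maximum number of intervals overlapping at any instant.
starts: [0, 2, 6, 6, 8, 9, 12]
ends:   [5, 6, 8, 8, 10, 12, 13]
s0→1 s2→2  — peak 2.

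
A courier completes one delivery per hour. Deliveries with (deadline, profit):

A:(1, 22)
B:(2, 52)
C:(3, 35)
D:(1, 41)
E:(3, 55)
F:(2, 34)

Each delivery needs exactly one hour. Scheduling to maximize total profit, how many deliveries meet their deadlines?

Take jobs in profit order; each goes to the latest open slot no later than its deadline.
By profit: E(d3,55), B(d2,52), D(d1,41), C(d3,35), F(d2,34), A(d1,22)
E→slot 3; B→slot 2; D→slot 1; C skipped; F skipped; A skipped.
3 of 6 scheduled.

3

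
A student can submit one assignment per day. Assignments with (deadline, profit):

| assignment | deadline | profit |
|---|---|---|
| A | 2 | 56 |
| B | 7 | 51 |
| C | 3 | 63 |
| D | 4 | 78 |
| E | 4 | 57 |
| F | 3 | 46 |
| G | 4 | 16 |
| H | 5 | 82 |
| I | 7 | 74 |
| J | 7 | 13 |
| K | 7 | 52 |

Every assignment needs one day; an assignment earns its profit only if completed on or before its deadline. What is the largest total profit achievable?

Profit order: H=82 D=78 I=74 C=63 E=57 A=56 K=52 B=51 F=46 G=16 J=13
Assign: H→slot 5, D→slot 4, I→slot 7, C→slot 3, E→slot 2, A→slot 1, K→slot 6, B skipped, F skipped, G skipped, J skipped.
Slots: [1:A] [2:E] [3:C] [4:D] [5:H] [6:K] [7:I]
Profit = 56 + 57 + 63 + 78 + 82 + 52 + 74 = 462

462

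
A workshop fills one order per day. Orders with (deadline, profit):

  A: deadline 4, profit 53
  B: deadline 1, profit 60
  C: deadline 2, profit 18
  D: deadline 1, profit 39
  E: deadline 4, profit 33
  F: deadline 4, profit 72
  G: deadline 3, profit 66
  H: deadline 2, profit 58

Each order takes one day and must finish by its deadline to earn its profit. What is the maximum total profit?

Sort by profit descending; place each in the latest free slot ≤ its deadline.
By profit: F(d4,72), G(d3,66), B(d1,60), H(d2,58), A(d4,53), D(d1,39), E(d4,33), C(d2,18)
F→slot 4; G→slot 3; B→slot 1; H→slot 2; A skipped; D skipped; E skipped; C skipped.
Profit = 60 + 58 + 66 + 72 = 256

256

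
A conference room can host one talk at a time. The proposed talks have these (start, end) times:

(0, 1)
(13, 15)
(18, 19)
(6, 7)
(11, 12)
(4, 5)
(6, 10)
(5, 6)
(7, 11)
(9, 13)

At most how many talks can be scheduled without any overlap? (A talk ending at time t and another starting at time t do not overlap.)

Greedy by earliest finish: after sorting by end time, pick each interval compatible with the last pick.
By end time: (0,1), (4,5), (5,6), (6,7), (6,10), (7,11), (11,12), (9,13), (13,15), (18,19).
Pick (0,1); next start ≥ 1 → (4,5); next start ≥ 5 → (5,6); next start ≥ 6 → (6,7); next start ≥ 7 → (7,11); next start ≥ 11 → (11,12); next start ≥ 12 → (13,15); next start ≥ 15 → (18,19).
Selected 8 talks.

8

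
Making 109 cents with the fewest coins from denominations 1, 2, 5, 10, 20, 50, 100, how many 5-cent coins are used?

Greedy: take as many of the largest coin as possible, then repeat with the remainder.
109 = 1×100 + 1×5 + 2×2
Count of 5: 1

1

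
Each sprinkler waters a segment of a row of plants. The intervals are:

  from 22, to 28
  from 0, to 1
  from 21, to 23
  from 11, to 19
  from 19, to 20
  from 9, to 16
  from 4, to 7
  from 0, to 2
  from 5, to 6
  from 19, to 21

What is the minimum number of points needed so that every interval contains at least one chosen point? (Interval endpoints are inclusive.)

5

Sort by right endpoint; whenever an interval is uncovered, place a point at its right end.
Sorted: [0,1] [0,2] [5,6] [4,7] [9,16] [11,19] [19,20] [19,21] [21,23] [22,28]
{[0,1],[0,2]} hit by 1; {[5,6],[4,7]} hit by 6; {[9,16],[11,19]} hit by 16; {[19,20],[19,21]} hit by 20; {[21,23],[22,28]} hit by 23.
Points: 1, 6, 16, 20, 23 (5 total).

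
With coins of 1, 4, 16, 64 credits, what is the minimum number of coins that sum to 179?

Greedy: take as many of the largest coin as possible, then repeat with the remainder.
179 = 2×64 + 3×16 + 3×1
Total coins = 2 + 3 + 3 = 8

8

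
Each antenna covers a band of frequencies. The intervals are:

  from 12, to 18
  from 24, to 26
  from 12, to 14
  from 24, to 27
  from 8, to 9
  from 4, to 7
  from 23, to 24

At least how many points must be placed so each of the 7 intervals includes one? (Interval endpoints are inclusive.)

Process intervals by earliest right end; each time one isn't hit yet, stab at its right endpoint.
By right end: [4,7]  [8,9]  [12,14]  [12,18]  [23,24]  [24,26]  [24,27]
[4,7] uncovered → point at 7; [8,9] uncovered → point at 9; [12,14] uncovered → point at 14; [23,24] uncovered → point at 24.
Points: 7, 9, 14, 24 (4 total).

4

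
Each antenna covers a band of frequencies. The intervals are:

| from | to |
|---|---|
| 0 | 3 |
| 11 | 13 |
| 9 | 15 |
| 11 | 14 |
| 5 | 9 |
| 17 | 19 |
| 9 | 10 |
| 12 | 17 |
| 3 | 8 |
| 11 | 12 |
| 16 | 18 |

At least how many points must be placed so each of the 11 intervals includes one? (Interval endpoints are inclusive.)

4

Process intervals by earliest right end; each time one isn't hit yet, stab at its right endpoint.
Sorted: [0,3] [3,8] [5,9] [9,10] [11,12] [11,13] [11,14] [9,15] [12,17] [16,18] [17,19]
{[0,3],[3,8]} hit by 3; {[5,9],[9,10]} hit by 9; {[11,12],[11,13],[11,14],[9,15],[12,17]} hit by 12; {[16,18],[17,19]} hit by 18.
Points: 3, 9, 12, 18 (4 total).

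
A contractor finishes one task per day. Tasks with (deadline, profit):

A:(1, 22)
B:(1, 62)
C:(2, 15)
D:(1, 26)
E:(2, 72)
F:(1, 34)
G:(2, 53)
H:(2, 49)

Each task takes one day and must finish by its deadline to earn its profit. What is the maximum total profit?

134

Take jobs in profit order; each goes to the latest open slot no later than its deadline.
Profit order: E=72 B=62 G=53 H=49 F=34 D=26 A=22 C=15
Assign: E→slot 2, B→slot 1, G skipped, H skipped, F skipped, D skipped, A skipped, C skipped.
Slots: [1:B] [2:E]
Profit = 62 + 72 = 134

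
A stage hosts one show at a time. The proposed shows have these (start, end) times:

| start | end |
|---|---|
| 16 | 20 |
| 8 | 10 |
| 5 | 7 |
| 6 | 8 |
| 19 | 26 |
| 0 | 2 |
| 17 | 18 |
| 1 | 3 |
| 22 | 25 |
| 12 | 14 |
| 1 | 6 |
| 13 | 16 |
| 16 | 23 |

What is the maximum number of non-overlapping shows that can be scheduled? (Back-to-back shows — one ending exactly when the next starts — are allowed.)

6

Greedy by earliest finish: after sorting by end time, pick each interval compatible with the last pick.
By end time: (0,2), (1,3), (1,6), (5,7), (6,8), (8,10), (12,14), (13,16), (17,18), (16,20), (16,23), (22,25), (19,26).
Pick (0,2); next start ≥ 2 → (5,7); next start ≥ 7 → (8,10); next start ≥ 10 → (12,14); next start ≥ 14 → (17,18); next start ≥ 18 → (22,25).
Selected 6 shows.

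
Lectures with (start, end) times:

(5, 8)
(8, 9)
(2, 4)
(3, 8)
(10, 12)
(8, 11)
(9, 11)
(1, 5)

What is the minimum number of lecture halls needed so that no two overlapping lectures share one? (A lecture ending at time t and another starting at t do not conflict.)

starts: [1, 2, 3, 5, 8, 8, 9, 10]
ends:   [4, 5, 8, 8, 9, 11, 11, 12]
s1→1 s2→2 s3→3  — peak 3.

3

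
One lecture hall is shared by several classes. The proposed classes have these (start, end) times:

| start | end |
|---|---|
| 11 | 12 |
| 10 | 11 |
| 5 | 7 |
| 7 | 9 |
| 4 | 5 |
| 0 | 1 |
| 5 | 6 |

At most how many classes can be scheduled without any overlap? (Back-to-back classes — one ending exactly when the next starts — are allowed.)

Sorted by end: (0,1)  (4,5)  (5,6)  (5,7)  (7,9)  (10,11)  (11,12)
take (0,1); take (4,5); take (5,6); take (7,9); take (10,11); take (11,12).
Selected 6 classes.

6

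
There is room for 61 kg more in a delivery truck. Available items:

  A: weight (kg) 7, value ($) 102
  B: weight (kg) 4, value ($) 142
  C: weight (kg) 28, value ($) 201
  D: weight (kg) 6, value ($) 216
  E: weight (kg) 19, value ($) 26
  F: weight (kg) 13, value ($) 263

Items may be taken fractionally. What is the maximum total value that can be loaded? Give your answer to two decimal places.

928.11

Greedy by value/weight ratio, highest first.
Ratios (sorted): D 36.00, B 35.50, F 20.23, A 14.57, C 7.18, E 1.37
take D (6 @ 216); take B (4 @ 142); take F (13 @ 263); take A (7 @ 102); take C (28 @ 201); take 3/19 of E → 4.11. Capacity used 61/61.
Total value = 928.11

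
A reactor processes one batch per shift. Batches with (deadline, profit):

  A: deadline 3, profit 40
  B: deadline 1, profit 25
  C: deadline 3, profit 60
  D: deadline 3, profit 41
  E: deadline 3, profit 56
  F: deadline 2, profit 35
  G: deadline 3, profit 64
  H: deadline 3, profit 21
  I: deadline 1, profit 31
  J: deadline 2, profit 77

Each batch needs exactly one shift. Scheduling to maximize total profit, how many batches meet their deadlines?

By profit: J(d2,77), G(d3,64), C(d3,60), E(d3,56), D(d3,41), A(d3,40), F(d2,35), I(d1,31), B(d1,25), H(d3,21)
J→slot 2; G→slot 3; C→slot 1; E skipped; D skipped; A skipped; F skipped; I skipped; B skipped; H skipped.
3 of 10 scheduled.

3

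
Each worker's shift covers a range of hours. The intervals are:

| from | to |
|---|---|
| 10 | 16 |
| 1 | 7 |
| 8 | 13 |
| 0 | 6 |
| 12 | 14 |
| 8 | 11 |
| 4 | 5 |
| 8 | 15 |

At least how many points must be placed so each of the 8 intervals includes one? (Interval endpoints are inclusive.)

Sorted: [4,5] [0,6] [1,7] [8,11] [8,13] [12,14] [8,15] [10,16]
{[4,5],[0,6],[1,7]} hit by 5; {[8,11],[8,13]} hit by 11; {[12,14],[8,15],[10,16]} hit by 14.
Points: 5, 11, 14 (3 total).

3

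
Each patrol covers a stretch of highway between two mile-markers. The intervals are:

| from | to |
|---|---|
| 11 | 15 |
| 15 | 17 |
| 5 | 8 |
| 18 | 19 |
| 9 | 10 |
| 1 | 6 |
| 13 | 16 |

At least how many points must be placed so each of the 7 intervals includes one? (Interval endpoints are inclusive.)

Process intervals by earliest right end; each time one isn't hit yet, stab at its right endpoint.
Sorted: [1,6] [5,8] [9,10] [11,15] [13,16] [15,17] [18,19]
{[1,6],[5,8]} hit by 6; {[9,10]} hit by 10; {[11,15],[13,16],[15,17]} hit by 15; {[18,19]} hit by 19.
Points: 6, 10, 15, 19 (4 total).

4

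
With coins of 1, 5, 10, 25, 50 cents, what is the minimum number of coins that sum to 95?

4

Use the largest denomination that fits, subtract, and repeat.
95 − 1×50→45 − 1×25→20 − 2×10→0
Total coins = 1 + 1 + 2 = 4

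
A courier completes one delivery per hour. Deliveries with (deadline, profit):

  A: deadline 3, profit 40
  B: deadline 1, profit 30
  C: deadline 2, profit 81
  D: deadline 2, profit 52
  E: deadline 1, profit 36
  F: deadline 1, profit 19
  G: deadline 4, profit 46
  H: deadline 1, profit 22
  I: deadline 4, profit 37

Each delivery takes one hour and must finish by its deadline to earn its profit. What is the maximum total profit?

Take jobs in profit order; each goes to the latest open slot no later than its deadline.
Profit order: C=81 D=52 G=46 A=40 I=37 E=36 B=30 H=22 F=19
Assign: C→slot 2, D→slot 1, G→slot 4, A→slot 3, I skipped, E skipped, B skipped, H skipped, F skipped.
Slots: [1:D] [2:C] [3:A] [4:G]
Profit = 52 + 81 + 40 + 46 = 219

219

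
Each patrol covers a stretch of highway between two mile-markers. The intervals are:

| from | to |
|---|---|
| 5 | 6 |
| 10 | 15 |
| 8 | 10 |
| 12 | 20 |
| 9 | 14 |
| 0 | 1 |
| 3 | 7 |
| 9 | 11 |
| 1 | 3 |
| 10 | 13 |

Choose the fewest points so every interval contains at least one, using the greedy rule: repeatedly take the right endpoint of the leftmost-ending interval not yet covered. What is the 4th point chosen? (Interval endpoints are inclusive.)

Process intervals by earliest right end; each time one isn't hit yet, stab at its right endpoint.
By right end: [0,1]  [1,3]  [5,6]  [3,7]  [8,10]  [9,11]  [10,13]  [9,14]  [10,15]  [12,20]
[0,1] uncovered → point at 1; [5,6] uncovered → point at 6; [8,10] uncovered → point at 10; [12,20] uncovered → point at 20.
Points: 1, 6, 10, 20 (4 total).

20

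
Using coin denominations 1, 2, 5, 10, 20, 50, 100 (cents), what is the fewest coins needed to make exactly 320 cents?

4

320 − 3×100→20 − 1×20→0
Total coins = 3 + 1 = 4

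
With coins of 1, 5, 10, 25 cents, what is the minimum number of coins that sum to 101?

5

Use the largest denomination that fits, subtract, and repeat.
101 − 4×25→1 − 1×1→0
Total coins = 4 + 1 = 5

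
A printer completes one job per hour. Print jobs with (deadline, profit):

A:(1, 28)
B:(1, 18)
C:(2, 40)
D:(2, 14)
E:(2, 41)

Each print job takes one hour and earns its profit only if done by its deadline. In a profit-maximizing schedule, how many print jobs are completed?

2

Sort by profit descending; place each in the latest free slot ≤ its deadline.
Profit order: E=41 C=40 A=28 B=18 D=14
Assign: E→slot 2, C→slot 1, A skipped, B skipped, D skipped.
Slots: [1:C] [2:E]
2 of 5 scheduled.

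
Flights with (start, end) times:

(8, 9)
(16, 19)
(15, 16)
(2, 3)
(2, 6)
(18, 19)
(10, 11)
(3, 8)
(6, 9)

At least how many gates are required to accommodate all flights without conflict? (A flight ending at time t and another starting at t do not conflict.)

2

Count concurrent intervals with a sweep; the peak is the room count.
Events (time:±→running): 2:+→1 2:+→2 … peak 2.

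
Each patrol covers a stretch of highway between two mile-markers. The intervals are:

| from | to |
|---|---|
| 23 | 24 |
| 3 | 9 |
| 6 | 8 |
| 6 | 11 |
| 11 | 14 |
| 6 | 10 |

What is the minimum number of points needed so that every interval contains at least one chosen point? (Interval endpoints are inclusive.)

Process intervals by earliest right end; each time one isn't hit yet, stab at its right endpoint.
By right end: [6,8]  [3,9]  [6,10]  [6,11]  [11,14]  [23,24]
[6,8] uncovered → point at 8; [11,14] uncovered → point at 14; [23,24] uncovered → point at 24.
Points: 8, 14, 24 (3 total).

3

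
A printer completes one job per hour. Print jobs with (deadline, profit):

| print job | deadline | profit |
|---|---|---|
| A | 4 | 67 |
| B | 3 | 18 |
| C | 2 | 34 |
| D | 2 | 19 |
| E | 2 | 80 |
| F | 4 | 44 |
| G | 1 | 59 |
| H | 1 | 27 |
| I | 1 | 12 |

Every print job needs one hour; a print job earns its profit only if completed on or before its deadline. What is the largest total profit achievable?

Take jobs in profit order; each goes to the latest open slot no later than its deadline.
By profit: E(d2,80), A(d4,67), G(d1,59), F(d4,44), C(d2,34), H(d1,27), D(d2,19), B(d3,18), I(d1,12)
E→slot 2; A→slot 4; G→slot 1; F→slot 3; C skipped; H skipped; D skipped; B skipped; I skipped.
Profit = 59 + 80 + 44 + 67 = 250

250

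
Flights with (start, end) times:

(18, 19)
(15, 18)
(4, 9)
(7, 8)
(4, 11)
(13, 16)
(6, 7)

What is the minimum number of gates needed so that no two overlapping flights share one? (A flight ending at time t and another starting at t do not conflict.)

3

Count concurrent intervals with a sweep; the peak is the room count.
starts: [4, 4, 6, 7, 13, 15, 18]
ends:   [7, 8, 9, 11, 16, 18, 19]
s4→1 s4→2 s6→3  — peak 3.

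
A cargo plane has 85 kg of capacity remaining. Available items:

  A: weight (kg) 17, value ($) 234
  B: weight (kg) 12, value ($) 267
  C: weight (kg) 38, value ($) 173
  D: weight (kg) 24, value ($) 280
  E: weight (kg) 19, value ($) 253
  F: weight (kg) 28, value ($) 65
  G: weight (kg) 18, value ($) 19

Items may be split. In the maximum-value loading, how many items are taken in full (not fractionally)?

4

Ratios (sorted): B 22.25, A 13.76, E 13.32, D 11.67, C 4.55, F 2.32, G 1.06
take B (12 @ 267); take A (17 @ 234); take E (19 @ 253); take D (24 @ 280); take 13/38 of C → 59.18. Capacity used 85/85.
4 item(s) taken whole; one partial (take 13/38 of C).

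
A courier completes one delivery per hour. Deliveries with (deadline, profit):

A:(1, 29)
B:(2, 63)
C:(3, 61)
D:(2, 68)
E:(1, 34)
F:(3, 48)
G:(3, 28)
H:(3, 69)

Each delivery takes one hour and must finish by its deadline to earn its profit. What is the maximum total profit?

Profit order: H=69 D=68 B=63 C=61 F=48 E=34 A=29 G=28
Assign: H→slot 3, D→slot 2, B→slot 1, C skipped, F skipped, E skipped, A skipped, G skipped.
Slots: [1:B] [2:D] [3:H]
Profit = 63 + 68 + 69 = 200

200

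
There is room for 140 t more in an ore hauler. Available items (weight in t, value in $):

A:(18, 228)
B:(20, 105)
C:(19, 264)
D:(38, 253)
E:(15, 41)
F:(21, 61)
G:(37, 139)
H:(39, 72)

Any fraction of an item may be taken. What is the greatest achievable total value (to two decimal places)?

1012.24

Sort by value per unit weight and fill in that order.
Order: C (264/19=13.89) > A (228/18=12.67) > D (253/38=6.66) > B (105/20=5.25) > G (139/37=3.76) > F (61/21=2.90) > E (41/15=2.73) > H (72/39=1.85)
Fill: take C (19 @ 264) → take A (18 @ 228) → take D (38 @ 253) → take B (20 @ 105) → take G (37 @ 139) → take 8/21 of F → 23.24; 140/140 used.
Total value = 1012.24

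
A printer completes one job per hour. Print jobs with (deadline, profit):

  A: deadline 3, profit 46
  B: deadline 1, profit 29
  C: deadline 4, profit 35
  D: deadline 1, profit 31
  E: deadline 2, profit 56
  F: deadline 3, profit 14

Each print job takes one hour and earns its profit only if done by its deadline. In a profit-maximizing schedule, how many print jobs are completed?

4

By profit: E(d2,56), A(d3,46), C(d4,35), D(d1,31), B(d1,29), F(d3,14)
E→slot 2; A→slot 3; C→slot 4; D→slot 1; B skipped; F skipped.
4 of 6 scheduled.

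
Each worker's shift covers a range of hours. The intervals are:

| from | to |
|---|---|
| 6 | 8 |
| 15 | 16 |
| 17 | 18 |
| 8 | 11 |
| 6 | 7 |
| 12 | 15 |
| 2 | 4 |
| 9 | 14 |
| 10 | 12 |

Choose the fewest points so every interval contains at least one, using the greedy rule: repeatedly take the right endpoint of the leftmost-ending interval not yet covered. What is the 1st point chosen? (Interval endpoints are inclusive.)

Process intervals by earliest right end; each time one isn't hit yet, stab at its right endpoint.
Sorted: [2,4] [6,7] [6,8] [8,11] [10,12] [9,14] [12,15] [15,16] [17,18]
{[2,4]} hit by 4; {[6,7],[6,8]} hit by 7; {[8,11],[10,12],[9,14]} hit by 11; {[12,15],[15,16]} hit by 15; {[17,18]} hit by 18.
Points: 4, 7, 11, 15, 18 (5 total).

4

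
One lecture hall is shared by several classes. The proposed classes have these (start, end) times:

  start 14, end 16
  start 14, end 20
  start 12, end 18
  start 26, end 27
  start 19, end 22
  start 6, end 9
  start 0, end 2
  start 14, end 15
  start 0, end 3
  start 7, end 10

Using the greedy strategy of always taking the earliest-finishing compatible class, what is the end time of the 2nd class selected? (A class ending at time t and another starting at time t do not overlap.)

By end time: (0,2), (0,3), (6,9), (7,10), (14,15), (14,16), (12,18), (14,20), (19,22), (26,27).
Pick (0,2); next start ≥ 2 → (6,9); next start ≥ 9 → (14,15); next start ≥ 15 → (19,22); next start ≥ 22 → (26,27).
Selected: (0,2) (6,9) (14,15) (19,22) (26,27)

9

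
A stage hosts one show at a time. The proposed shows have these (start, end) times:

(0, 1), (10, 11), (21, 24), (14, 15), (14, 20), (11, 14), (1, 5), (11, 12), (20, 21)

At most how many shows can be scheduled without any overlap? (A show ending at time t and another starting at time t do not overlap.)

Order by finish time; keep every interval that doesn't clash with the previous kept one.
By end time: (0,1), (1,5), (10,11), (11,12), (11,14), (14,15), (14,20), (20,21), (21,24).
Pick (0,1); next start ≥ 1 → (1,5); next start ≥ 5 → (10,11); next start ≥ 11 → (11,12); next start ≥ 12 → (14,15); next start ≥ 15 → (20,21); next start ≥ 21 → (21,24).
Selected 7 shows.

7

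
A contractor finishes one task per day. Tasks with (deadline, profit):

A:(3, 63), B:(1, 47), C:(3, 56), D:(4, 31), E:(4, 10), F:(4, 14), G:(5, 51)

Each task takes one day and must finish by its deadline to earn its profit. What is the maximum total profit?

248

Profit order: A=63 C=56 G=51 B=47 D=31 F=14 E=10
Assign: A→slot 3, C→slot 2, G→slot 5, B→slot 1, D→slot 4, F skipped, E skipped.
Slots: [1:B] [2:C] [3:A] [4:D] [5:G]
Profit = 47 + 56 + 63 + 31 + 51 = 248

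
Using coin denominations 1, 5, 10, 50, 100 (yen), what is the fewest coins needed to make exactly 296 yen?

Use the largest denomination that fits, subtract, and repeat.
296 − 2×100→96 − 1×50→46 − 4×10→6 − 1×5→1 − 1×1→0
Total coins = 2 + 1 + 4 + 1 + 1 = 9

9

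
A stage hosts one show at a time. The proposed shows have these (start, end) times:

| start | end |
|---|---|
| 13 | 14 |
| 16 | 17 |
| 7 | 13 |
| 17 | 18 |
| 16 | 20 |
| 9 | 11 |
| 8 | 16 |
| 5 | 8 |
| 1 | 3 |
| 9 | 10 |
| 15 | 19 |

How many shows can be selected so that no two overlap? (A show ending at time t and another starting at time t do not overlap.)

Order by finish time; keep every interval that doesn't clash with the previous kept one.
By end time: (1,3), (5,8), (9,10), (9,11), (7,13), (13,14), (8,16), (16,17), (17,18), (15,19), (16,20).
Pick (1,3); next start ≥ 3 → (5,8); next start ≥ 8 → (9,10); next start ≥ 10 → (13,14); next start ≥ 14 → (16,17); next start ≥ 17 → (17,18).
Selected 6 shows.

6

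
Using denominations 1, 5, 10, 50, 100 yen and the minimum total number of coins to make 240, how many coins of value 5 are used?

0

Greedy: take as many of the largest coin as possible, then repeat with the remainder.
240 = 2×100 + 4×10
Count of 5: 0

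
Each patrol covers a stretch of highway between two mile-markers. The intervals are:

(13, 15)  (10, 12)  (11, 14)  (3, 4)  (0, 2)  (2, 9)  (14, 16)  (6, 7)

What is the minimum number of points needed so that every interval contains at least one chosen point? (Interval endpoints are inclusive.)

5

Sort by right endpoint; whenever an interval is uncovered, place a point at its right end.
By right end: [0,2]  [3,4]  [6,7]  [2,9]  [10,12]  [11,14]  [13,15]  [14,16]
[0,2] uncovered → point at 2; [3,4] uncovered → point at 4; [6,7] uncovered → point at 7; [10,12] uncovered → point at 12; [13,15] uncovered → point at 15.
Points: 2, 4, 7, 12, 15 (5 total).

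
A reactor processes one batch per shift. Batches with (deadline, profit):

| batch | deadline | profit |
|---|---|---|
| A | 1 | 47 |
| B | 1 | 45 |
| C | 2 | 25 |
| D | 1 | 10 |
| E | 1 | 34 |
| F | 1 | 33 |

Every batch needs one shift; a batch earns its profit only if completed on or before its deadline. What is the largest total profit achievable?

By profit: A(d1,47), B(d1,45), E(d1,34), F(d1,33), C(d2,25), D(d1,10)
A→slot 1; B skipped; E skipped; F skipped; C→slot 2; D skipped.
Profit = 47 + 25 = 72

72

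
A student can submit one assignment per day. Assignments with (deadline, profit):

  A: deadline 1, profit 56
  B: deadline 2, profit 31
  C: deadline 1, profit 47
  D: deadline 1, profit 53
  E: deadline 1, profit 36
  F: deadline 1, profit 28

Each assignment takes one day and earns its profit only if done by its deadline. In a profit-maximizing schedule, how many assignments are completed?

2

By profit: A(d1,56), D(d1,53), C(d1,47), E(d1,36), B(d2,31), F(d1,28)
A→slot 1; D skipped; C skipped; E skipped; B→slot 2; F skipped.
2 of 6 scheduled.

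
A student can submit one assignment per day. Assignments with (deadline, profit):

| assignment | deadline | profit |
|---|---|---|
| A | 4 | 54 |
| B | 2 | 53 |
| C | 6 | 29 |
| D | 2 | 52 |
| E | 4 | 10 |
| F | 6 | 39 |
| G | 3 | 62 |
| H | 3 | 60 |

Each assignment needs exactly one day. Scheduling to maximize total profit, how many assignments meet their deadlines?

By profit: G(d3,62), H(d3,60), A(d4,54), B(d2,53), D(d2,52), F(d6,39), C(d6,29), E(d4,10)
G→slot 3; H→slot 2; A→slot 4; B→slot 1; D skipped; F→slot 6; C→slot 5; E skipped.
6 of 8 scheduled.

6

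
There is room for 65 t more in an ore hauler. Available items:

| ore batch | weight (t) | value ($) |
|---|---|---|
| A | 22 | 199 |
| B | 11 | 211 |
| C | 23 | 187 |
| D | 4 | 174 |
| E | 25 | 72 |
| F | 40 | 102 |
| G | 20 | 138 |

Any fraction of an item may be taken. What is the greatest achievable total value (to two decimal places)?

805.50

Greedy by value/weight ratio, highest first.
Ratios (sorted): D 43.50, B 19.18, A 9.05, C 8.13, G 6.90, E 2.88, F 2.55
take D (4 @ 174); take B (11 @ 211); take A (22 @ 199); take C (23 @ 187); take 5/20 of G → 34.50. Capacity used 65/65.
Total value = 805.50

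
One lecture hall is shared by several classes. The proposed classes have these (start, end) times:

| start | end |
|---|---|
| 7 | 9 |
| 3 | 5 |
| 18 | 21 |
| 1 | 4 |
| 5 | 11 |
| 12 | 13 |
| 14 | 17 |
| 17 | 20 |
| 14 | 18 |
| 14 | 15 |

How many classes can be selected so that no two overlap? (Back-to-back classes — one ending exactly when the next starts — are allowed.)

Sort by end time and greedily take each interval whose start is ≥ the last chosen end.
Sorted by end: (1,4)  (3,5)  (7,9)  (5,11)  (12,13)  (14,15)  (14,17)  (14,18)  (17,20)  (18,21)
take (1,4); take (7,9); take (12,13); take (14,15); skip (14,17); take (17,20).
Selected 5 classes.

5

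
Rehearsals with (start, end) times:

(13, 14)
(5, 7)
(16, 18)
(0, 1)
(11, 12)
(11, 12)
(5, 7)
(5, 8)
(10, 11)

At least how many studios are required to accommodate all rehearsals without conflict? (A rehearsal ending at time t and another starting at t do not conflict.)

Count concurrent intervals with a sweep; the peak is the room count.
starts: [0, 5, 5, 5, 10, 11, 11, 13, 16]
ends:   [1, 7, 7, 8, 11, 12, 12, 14, 18]
s0→1 e1→0 s5→1 s5→2 s5→3  — peak 3.

3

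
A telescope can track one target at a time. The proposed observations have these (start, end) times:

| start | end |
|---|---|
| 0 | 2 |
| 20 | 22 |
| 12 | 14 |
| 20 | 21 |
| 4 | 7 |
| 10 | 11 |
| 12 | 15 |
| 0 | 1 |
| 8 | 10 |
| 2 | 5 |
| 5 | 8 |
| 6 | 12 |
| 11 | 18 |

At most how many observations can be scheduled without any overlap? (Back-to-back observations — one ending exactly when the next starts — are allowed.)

7

Sort by end time and greedily take each interval whose start is ≥ the last chosen end.
Sorted by end: (0,1)  (0,2)  (2,5)  (4,7)  (5,8)  (8,10)  (10,11)  (6,12)  (12,14)  (12,15)  (11,18)  (20,21)  (20,22)
take (0,1); skip (0,2); take (2,5); skip (4,7); take (5,8); take (8,10); take (10,11); skip (6,12); take (12,14); take (20,21); skip (20,22).
Selected 7 observations.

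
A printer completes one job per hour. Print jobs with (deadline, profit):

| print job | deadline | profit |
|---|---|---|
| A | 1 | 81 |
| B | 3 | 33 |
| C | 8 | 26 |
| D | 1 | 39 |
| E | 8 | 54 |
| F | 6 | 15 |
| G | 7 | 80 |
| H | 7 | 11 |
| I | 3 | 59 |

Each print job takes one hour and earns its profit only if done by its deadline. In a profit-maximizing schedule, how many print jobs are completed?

Profit order: A=81 G=80 I=59 E=54 D=39 B=33 C=26 F=15 H=11
Assign: A→slot 1, G→slot 7, I→slot 3, E→slot 8, D skipped, B→slot 2, C→slot 6, F→slot 5, H→slot 4.
Slots: [1:A] [2:B] [3:I] [4:H] [5:F] [6:C] [7:G] [8:E]
8 of 9 scheduled.

8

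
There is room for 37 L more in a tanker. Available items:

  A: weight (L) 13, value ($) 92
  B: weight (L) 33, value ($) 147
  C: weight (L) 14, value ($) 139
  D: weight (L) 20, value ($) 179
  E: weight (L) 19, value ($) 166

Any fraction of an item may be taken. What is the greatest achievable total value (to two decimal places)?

344.21

Ratios (sorted): C 9.93, D 8.95, E 8.74, A 7.08, B 4.45
take C (14 @ 139); take D (20 @ 179); take 3/19 of E → 26.21. Capacity used 37/37.
Total value = 344.21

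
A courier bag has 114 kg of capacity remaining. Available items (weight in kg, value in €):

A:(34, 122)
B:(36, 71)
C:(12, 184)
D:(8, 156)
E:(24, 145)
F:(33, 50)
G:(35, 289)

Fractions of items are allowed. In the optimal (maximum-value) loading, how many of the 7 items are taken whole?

5

Order: D (156/8=19.50) > C (184/12=15.33) > G (289/35=8.26) > E (145/24=6.04) > A (122/34=3.59) > B (71/36=1.97) > F (50/33=1.52)
Fill: take D (8 @ 156) → take C (12 @ 184) → take G (35 @ 289) → take E (24 @ 145) → take A (34 @ 122) → take 1/36 of B → 1.97; 114/114 used.
5 item(s) taken whole; one partial (take 1/36 of B).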